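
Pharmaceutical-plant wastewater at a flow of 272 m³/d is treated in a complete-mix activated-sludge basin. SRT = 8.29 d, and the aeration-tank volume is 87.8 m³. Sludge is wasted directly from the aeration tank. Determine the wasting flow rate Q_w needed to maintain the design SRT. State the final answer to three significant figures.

Q_w ≈ 10.6 m³/d

With mixed-liquor wasting, θ_c = V/Q_w, so Q_w = V/θ_c = 87.80/8.29 = 10.59 m³/d.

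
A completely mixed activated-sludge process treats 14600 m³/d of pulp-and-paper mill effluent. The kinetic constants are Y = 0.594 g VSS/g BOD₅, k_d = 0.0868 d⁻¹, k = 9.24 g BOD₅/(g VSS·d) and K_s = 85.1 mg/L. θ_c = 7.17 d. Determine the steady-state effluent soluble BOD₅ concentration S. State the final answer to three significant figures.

For a completely mixed reactor with recycle the Lawrence–McCarty relation gives S = K_s·(1 + k_d·θ_c) / [θ_c·(Y·k − k_d) − 1] = 85.1 × (1 + 0.0868 × 7.17) / [7.17 × (0.594 × 9.24 − 0.0868) − 1] = 138.1 / 37.73 = 3.659 mg/L.

S ≈ 3.66 mg/L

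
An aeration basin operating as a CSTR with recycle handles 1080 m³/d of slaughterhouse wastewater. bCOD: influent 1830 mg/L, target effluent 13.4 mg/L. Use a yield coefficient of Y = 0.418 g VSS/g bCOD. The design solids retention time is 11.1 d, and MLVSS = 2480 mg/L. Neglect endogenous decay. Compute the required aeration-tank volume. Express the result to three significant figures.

V ≈ 3670 m³

With k_d = 0 the design equation reduces to V = Y Q (S₀−S) θ_c / X = 0.418 × 1080 × (1830 − 13.4) × 11.1 / 2480 = 3671 m³.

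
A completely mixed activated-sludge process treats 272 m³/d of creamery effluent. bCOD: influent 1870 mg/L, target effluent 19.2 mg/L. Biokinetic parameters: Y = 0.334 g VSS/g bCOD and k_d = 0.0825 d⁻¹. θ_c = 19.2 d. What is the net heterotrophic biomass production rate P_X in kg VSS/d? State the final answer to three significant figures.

Observed yield with endogenous decay: Y_obs = Y / (1 + k_d·θ_c) = 0.334 / (1 + 0.0825 × 19.2) = 0.334 / 2.584 = 0.1293 g VSS/g bCOD.
Substrate removed = Q·(S₀ − S) = 272 m³/d × (1870 − 19.2) g/m³ = 5.03×10^5 g/d = 503.4 kg/d.
So the net sludge growth is P_X = 0.1293 × 503.4 = 65.07 kg VSS/d.

P_X ≈ 65.1 kg VSS/d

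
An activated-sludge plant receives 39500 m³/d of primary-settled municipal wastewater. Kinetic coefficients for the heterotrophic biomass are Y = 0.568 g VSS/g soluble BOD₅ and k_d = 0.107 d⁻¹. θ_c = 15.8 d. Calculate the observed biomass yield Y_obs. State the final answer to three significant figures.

Y_obs ≈ 0.211 g VSS/g soluble BOD₅

Correct the yield for decay: Y_obs = Y/(1 + k_d θ_c) = 0.568 / (1 + 0.107 × 15.8) = 0.568 / 2.691 = 0.2111.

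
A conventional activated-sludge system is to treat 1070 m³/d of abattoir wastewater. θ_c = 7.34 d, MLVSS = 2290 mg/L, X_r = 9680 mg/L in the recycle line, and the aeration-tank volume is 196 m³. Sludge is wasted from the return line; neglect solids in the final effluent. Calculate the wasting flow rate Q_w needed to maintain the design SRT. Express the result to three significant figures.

Q_w = (V·X)/(θ_c X_r) = 196.0 × 2290 / (7.34 × 9680) = 6.317 m³/d.

Q_w ≈ 6.32 m³/d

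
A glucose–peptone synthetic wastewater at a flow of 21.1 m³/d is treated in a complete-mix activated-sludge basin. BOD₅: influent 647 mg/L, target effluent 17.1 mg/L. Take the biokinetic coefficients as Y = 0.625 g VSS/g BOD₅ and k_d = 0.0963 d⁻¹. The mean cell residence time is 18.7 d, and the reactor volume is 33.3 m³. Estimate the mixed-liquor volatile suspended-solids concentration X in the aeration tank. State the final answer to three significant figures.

Solving the biomass balance for X: X = Y Q (S₀−S) θ_c / [V (1+k_d θ_c)] = 0.625 × 21.1 × (647 − 17.1) × 18.7 / [33.3 × (1 + 0.0963 × 18.7)] = 1666 mg/L.

X ≈ 1670 mg/L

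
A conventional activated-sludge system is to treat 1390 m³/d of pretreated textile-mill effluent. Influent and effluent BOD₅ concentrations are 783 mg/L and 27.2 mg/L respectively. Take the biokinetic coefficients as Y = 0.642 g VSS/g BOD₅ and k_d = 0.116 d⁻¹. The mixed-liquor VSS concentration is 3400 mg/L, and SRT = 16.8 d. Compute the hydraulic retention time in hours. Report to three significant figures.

Rearranging the biomass balance for a CMAS with decay, V = Y·Q·ΔS·θ_c / [X·(1+k_d θ_c)] = 0.642 × 1390 × (783 − 27.2) × 16.8 / [3400 × (1 + 0.116 × 16.8)] = 1.13×10^7 / 10026 = 1130 m³.
τ = V/Q = 1130/1390 = 0.8131 d, or 19.51 h.

τ ≈ 19.5 h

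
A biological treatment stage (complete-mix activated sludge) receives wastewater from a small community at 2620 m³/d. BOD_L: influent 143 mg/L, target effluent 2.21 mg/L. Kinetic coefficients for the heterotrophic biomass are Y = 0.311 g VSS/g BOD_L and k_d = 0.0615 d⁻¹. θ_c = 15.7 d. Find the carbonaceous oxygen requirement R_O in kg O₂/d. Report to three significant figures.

R_O ≈ 286 kg O₂/d

The observed yield is Y_obs = Y/(1 + k_d·θ_c) = 0.311 / (1 + 0.0615 × 15.7) = 0.311 / 1.966 = 0.1582 g VSS per g BOD_L removed.
Substrate removed = Q·(S₀ − S) = 2620 m³/d × (143 − 2.21) g/m³ = 3.69×10^5 g/d = 368.9 kg/d.
Biomass synthesised: P_X = Y_obs × 368.9 = 58.36 kg VSS/d.
Carbonaceous O₂ demand = substrate oxidised − cell-mass equivalent = 368.9 − 1.42 × 58.36 = 286.0 kg O₂/d.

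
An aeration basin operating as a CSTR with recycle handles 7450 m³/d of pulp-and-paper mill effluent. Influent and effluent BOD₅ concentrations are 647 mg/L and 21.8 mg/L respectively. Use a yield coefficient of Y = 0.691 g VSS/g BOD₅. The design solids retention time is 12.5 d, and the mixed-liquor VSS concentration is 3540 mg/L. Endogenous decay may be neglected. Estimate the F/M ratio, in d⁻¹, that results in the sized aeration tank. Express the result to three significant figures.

F/M ≈ 0.120 d⁻¹

Biomass mass balance (decay neglected): V·X = Y·Q·(S₀ − S)·θ_c, so V = 0.691 × 7450 × (647 − 21.8) × 12.5 / 3540 = 11365 m³.
F/M = Q·S₀ / (V·X) = 7450 × 647 / (11365 × 3540) = 0.1198 g BOD₅·(g VSS·d)⁻¹.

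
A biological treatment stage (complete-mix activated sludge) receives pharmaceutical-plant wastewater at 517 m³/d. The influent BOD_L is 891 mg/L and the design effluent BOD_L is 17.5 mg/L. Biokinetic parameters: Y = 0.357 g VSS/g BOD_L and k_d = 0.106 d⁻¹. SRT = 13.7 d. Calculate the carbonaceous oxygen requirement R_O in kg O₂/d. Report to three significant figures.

The observed yield is Y_obs = Y/(1 + k_d·θ_c) = 0.357 / (1 + 0.106 × 13.7) = 0.357 / 2.452 = 0.1456 g VSS per g BOD_L removed.
ΔS = 891 − 17.5 = 873.5 mg/L, so the substrate removal rate is 517 × 873.5/1000 = 451.6 kg BOD_L/d.
P_X = Y_obs·Q·(S₀ − S) = 0.1456 × 451.6 = 65.75 kg VSS/d.
R_O = Q·ΔS − 1.42 P_X = 451.6 − 93.36 = 358.2 kg O₂/d.

R_O ≈ 358 kg O₂/d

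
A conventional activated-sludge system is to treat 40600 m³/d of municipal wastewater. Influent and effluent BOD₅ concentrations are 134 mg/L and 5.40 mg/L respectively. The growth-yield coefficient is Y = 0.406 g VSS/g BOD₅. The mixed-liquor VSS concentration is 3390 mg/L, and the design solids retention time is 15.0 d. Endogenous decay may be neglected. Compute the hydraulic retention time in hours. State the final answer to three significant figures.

Biomass mass balance (decay neglected): V·X = Y·Q·(S₀ − S)·θ_c, so V = 0.406 × 40600 × (134 − 5.40) × 15.0 / 3390 = 9380 m³.
HRT = V/Q = 9380 m³ / 40600 m³·d⁻¹ = 0.2310 d × 24 = 5.545 h.

τ ≈ 5.54 h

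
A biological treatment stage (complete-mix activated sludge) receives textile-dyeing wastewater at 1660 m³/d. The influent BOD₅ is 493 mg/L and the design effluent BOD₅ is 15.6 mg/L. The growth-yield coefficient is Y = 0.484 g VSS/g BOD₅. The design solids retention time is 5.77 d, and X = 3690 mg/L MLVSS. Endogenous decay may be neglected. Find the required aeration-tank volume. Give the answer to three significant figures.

V ≈ 600 m³

Biomass mass balance (decay neglected): V·X = Y·Q·(S₀ − S)·θ_c, so V = 0.484 × 1660 × (493 − 15.6) × 5.77 / 3690 = 599.8 m³.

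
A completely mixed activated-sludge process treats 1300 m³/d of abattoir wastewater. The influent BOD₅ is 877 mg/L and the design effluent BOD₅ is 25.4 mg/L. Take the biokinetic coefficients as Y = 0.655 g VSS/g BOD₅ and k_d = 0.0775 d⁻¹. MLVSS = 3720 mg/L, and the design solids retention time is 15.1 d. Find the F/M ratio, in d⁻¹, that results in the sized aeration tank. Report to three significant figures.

F/M ≈ 0.226 d⁻¹

From the SRT design equation V = Y Q (S₀−S) θ_c / [X (1 + k_d θ_c)] = 0.655 × 1300 × (877 − 25.4) × 15.1 / [3720 × (1 + 0.0775 × 15.1)] = 1.09×10^7 / 8073 = 1356 m³.
Food-to-microorganism ratio F/M = Q S₀ / (V X) = 1300 × 877 / (1356 × 3720) = 0.2260 d⁻¹.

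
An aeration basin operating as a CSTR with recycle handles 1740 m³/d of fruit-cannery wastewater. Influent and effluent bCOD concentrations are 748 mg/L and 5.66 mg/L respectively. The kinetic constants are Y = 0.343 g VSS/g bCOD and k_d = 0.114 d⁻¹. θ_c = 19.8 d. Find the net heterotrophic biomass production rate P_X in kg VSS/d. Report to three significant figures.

P_X ≈ 136 kg VSS/d

Correct the yield for decay: Y_obs = Y/(1 + k_d θ_c) = 0.343 / (1 + 0.114 × 19.8) = 0.343 / 3.257 = 0.1053.
Substrate removed = Q·(S₀ − S) = 1740 m³/d × (748 − 5.66) g/m³ = 1.29×10^6 g/d = 1292 kg/d.
Net biomass production P_X = Y_obs × Q·(S₀ − S) = 0.1053 × 1292 = 136.0 kg VSS/d.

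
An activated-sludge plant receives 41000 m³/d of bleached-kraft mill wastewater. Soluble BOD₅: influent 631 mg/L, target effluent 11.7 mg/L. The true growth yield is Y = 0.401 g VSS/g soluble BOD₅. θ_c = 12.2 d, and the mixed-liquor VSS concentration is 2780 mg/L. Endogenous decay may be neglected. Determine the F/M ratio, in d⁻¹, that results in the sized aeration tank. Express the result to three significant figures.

F/M ≈ 0.208 d⁻¹

V·X = Y·Q·ΔS·θ_c gives V = 0.401 × 41000 × (631 − 11.7) × 12.2 / 2780 = 44683 m³.
F/M = applied load / biomass = Q·S₀/(V·X) = 41000 × 631 / (44683 × 2780) = 0.2083 d⁻¹.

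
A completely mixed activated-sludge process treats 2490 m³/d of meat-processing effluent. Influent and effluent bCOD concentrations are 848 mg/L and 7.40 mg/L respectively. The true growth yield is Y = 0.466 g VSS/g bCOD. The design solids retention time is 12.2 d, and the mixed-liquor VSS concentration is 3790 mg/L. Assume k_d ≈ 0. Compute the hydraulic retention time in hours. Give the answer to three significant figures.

With k_d = 0 the design equation reduces to V = Y Q (S₀−S) θ_c / X = 0.466 × 2490 × (848 − 7.40) × 12.2 / 3790 = 3140 m³.
HRT = V/Q = 3140 m³ / 2490 m³·d⁻¹ = 1.261 d × 24 = 30.26 h.

τ ≈ 30.3 h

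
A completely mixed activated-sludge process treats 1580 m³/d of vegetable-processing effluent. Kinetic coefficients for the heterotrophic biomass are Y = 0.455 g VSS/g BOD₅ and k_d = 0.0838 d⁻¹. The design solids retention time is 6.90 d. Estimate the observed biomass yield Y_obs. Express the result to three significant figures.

Observed yield with endogenous decay: Y_obs = Y / (1 + k_d·θ_c) = 0.455 / (1 + 0.0838 × 6.90) = 0.455 / 1.578 = 0.2883 g VSS/g BOD₅.

Y_obs ≈ 0.288 g VSS/g BOD₅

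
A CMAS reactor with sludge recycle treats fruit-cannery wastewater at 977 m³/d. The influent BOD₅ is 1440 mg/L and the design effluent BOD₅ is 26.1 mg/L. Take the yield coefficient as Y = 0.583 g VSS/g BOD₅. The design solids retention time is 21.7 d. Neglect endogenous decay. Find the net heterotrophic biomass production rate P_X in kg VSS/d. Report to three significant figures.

Since k_d ≈ 0, Y_obs = Y = 0.583 g VSS/g BOD₅.
Q·(S₀ − S) = 977 × (1440 − 26.1) × 10⁻³ = 1381 kg/d removed.
Biomass produced: P_X = Y_obs·Q·ΔS = 0.5830 × 1381 ≈ 805.3 kg VSS/d.

P_X ≈ 805 kg VSS/d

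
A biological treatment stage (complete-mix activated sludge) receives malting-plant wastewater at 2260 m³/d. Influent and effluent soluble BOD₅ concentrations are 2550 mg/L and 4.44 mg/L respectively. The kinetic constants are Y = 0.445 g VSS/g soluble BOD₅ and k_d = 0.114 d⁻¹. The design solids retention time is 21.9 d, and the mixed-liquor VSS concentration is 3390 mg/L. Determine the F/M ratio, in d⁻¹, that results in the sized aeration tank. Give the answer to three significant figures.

F/M ≈ 0.359 d⁻¹

Rearranging the biomass balance for a CMAS with decay, V = Y·Q·ΔS·θ_c / [X·(1+k_d θ_c)] = 0.445 × 2260 × (2550 − 4.44) × 21.9 / [3390 × (1 + 0.114 × 21.9)] = 5.61×10^7 / 11853 = 4730 m³.
F/M = applied load / biomass = Q·S₀/(V·X) = 2260 × 2550 / (4730 × 3390) = 0.3594 d⁻¹.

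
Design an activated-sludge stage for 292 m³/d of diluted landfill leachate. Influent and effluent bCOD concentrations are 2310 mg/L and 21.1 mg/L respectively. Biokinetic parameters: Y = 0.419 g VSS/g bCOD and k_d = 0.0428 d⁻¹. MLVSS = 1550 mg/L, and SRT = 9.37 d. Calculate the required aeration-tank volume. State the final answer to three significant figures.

V ≈ 1210 m³

Rearranging the biomass balance for a CMAS with decay, V = Y·Q·ΔS·θ_c / [X·(1+k_d θ_c)] = 0.419 × 292 × (2310 − 21.1) × 9.37 / [1550 × (1 + 0.0428 × 9.37)] = 2.62×10^6 / 2172 = 1208 m³.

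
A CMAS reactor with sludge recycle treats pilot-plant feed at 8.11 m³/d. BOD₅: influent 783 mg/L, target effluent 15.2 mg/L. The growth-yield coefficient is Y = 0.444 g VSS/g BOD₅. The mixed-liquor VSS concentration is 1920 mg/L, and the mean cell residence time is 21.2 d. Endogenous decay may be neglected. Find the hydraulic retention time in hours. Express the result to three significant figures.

Biomass mass balance (decay neglected): V·X = Y·Q·(S₀ − S)·θ_c, so V = 0.444 × 8.11 × (783 − 15.2) × 21.2 / 1920 = 30.53 m³.
τ = V/Q = 30.53/8.11 = 3.764 d, or 90.34 h.

τ ≈ 90.3 h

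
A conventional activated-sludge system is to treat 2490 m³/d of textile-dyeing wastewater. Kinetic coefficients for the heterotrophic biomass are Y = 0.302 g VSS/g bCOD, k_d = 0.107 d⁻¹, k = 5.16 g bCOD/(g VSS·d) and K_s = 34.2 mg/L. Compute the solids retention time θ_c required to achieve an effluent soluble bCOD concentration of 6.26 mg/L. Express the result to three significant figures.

At the target effluent, Y k S/(K_s+S) = 0.302×5.16×6.26/40.46 = 0.2411 d⁻¹.
1/θ_c = 0.2411 − 0.107 = 0.1341 d⁻¹, so θ_c = 7.457 d.

θ_c ≈ 7.46 d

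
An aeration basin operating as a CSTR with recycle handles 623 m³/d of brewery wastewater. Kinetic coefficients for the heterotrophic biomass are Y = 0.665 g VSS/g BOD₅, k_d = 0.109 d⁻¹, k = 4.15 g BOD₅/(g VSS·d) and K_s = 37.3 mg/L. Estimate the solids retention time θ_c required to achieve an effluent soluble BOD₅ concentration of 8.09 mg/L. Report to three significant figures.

Specific growth rate at S = 8.09 mg/L: μ = YkS/(K_s+S) = 0.665·4.15·8.09/(37.3+8.09) = 0.4919 d⁻¹.
Then 1/θ_c = μ − k_d = 0.4919 − 0.109 = 0.3829 d⁻¹, giving θ_c = 2.612 d.

θ_c ≈ 2.61 d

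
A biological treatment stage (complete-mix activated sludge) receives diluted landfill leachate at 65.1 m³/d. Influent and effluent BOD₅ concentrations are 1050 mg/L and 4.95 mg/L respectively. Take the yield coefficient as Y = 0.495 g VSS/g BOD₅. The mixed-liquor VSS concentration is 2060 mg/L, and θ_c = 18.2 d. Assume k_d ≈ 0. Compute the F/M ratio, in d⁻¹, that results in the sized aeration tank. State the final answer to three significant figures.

V·X = Y·Q·ΔS·θ_c gives V = 0.495 × 65.1 × (1050 − 4.95) × 18.2 / 2060 = 297.5 m³.
F/M = Q·S₀ / (V·X) = 65.1 × 1050 / (297.5 × 2060) = 0.1115 g BOD₅·(g VSS·d)⁻¹.

F/M ≈ 0.112 d⁻¹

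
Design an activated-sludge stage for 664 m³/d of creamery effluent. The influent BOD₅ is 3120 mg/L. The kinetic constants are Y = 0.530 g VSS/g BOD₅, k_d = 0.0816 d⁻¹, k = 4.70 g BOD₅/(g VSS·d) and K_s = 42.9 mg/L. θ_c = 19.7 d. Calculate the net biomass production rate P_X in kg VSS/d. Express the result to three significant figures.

Effluent substrate depends only on kinetics and SRT: S = K_s(1 + k_d θ_c) / [θ_c(Yk − k_d) − 1] = 42.9 × (1 + 0.0816 × 19.7) / [19.7 × (0.530 × 4.70 − 0.0816) − 1] = 111.9 / 46.47 = 2.407 mg/L.
Y_obs = Y / (1 + k_d θ_c) = 0.530 / (1 + 0.0816 × 19.7) = 0.530 / 2.608 = 0.2033.
Substrate removed = Q·(S₀ − S) = 664 m³/d × (3120 − 2.41) g/m³ = 2.07×10^6 g/d = 2070 kg/d.
P_X = Y_obs · Q(S₀ − S) = 0.2033 × 2070 = 420.8 kg VSS/d.

P_X ≈ 421 kg VSS/d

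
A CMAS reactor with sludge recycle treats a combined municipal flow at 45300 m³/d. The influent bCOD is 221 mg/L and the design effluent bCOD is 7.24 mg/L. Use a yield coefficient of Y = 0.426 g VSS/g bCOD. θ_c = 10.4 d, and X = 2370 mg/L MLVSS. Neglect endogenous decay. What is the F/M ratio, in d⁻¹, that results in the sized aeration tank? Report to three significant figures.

F/M ≈ 0.233 d⁻¹

V·X = Y·Q·ΔS·θ_c gives V = 0.426 × 45300 × (221 − 7.24) × 10.4 / 2370 = 18102 m³.
F/M = applied load / biomass = Q·S₀/(V·X) = 45300 × 221 / (18102 × 2370) = 0.2334 d⁻¹.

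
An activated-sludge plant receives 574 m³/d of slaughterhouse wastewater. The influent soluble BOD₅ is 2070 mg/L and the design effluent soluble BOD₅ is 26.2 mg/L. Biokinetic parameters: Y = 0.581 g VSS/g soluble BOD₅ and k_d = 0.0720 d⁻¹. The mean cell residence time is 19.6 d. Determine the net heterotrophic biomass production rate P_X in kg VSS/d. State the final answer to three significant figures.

P_X ≈ 283 kg VSS/d

Observed yield with endogenous decay: Y_obs = Y / (1 + k_d·θ_c) = 0.581 / (1 + 0.0720 × 19.6) = 0.581 / 2.411 = 0.2410 g VSS/g soluble BOD₅.
Substrate removed = Q·(S₀ − S) = 574 m³/d × (2070 − 26.2) g/m³ = 1.17×10^6 g/d = 1173 kg/d.
Net biomass production P_X = Y_obs × Q·(S₀ − S) = 0.2410 × 1173 = 282.7 kg VSS/d.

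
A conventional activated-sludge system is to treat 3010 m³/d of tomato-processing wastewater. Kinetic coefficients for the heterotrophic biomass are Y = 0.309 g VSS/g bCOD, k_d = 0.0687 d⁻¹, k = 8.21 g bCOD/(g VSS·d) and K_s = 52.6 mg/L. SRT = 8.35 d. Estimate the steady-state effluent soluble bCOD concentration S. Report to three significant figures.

S ≈ 4.22 mg/L

For a completely mixed reactor with recycle the Lawrence–McCarty relation gives S = K_s·(1 + k_d·θ_c) / [θ_c·(Y·k − k_d) − 1] = 52.6 × (1 + 0.0687 × 8.35) / [8.35 × (0.309 × 8.21 − 0.0687) − 1] = 82.77 / 19.61 = 4.221 mg/L.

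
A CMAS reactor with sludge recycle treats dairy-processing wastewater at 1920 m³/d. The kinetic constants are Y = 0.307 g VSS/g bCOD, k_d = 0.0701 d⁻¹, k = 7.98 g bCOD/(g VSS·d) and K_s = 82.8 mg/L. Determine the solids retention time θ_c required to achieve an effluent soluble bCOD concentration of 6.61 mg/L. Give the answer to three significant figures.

Specific growth rate at S = 6.61 mg/L: μ = YkS/(K_s+S) = 0.307·7.98·6.61/(82.8+6.61) = 0.1811 d⁻¹.
Then 1/θ_c = μ − k_d = 0.1811 − 0.0701 = 0.1110 d⁻¹, giving θ_c = 9.008 d.

θ_c ≈ 9.01 d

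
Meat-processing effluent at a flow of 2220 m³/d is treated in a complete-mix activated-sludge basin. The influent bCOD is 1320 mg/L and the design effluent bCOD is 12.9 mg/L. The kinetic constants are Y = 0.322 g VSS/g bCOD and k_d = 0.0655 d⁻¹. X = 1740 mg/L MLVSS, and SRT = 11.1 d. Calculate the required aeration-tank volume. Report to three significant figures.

Steady-state biomass mass balance: V·X·(1 + k_d·θ_c) = Y·Q·(S₀ − S)·θ_c, so V = 0.322 × 2220 × (1320 − 12.9) × 11.1 / [1740 × (1 + 0.0655 × 11.1)] = 1.04×10^7 / 3005 = 3451 m³.

V ≈ 3450 m³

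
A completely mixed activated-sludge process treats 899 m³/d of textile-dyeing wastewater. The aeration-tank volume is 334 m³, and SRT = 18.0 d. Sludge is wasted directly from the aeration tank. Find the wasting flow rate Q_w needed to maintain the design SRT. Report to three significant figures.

For wasting at MLVSS concentration, Q_w = V/θ_c = 334.0/18.0 = 18.56 m³/d.

Q_w ≈ 18.6 m³/d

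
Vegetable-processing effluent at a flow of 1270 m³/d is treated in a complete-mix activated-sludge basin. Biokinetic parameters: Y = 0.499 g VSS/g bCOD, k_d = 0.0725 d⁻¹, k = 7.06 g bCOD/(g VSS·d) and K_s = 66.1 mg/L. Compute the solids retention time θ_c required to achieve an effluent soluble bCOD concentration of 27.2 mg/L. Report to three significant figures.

From 1/θ_c = Y·k·S/(K_s + S) − k_d: Y·k·S/(K_s+S) = 0.499 × 7.06 × 27.2 / (66.1 + 27.2) = 1.027 d⁻¹.
Then 1/θ_c = μ − k_d = 1.027 − 0.0725 = 0.9546 d⁻¹, giving θ_c = 1.048 d.

θ_c ≈ 1.05 d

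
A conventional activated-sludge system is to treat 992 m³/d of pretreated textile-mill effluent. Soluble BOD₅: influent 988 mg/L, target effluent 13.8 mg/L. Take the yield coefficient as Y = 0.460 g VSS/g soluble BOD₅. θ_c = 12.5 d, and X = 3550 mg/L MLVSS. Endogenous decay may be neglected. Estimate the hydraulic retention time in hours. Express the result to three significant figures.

V·X = Y·Q·ΔS·θ_c gives V = 0.460 × 992 × (988 − 13.8) × 12.5 / 3550 = 1565 m³.
HRT = V/Q = 1565 m³ / 992 m³·d⁻¹ = 1.578 d × 24 = 37.87 h.

τ ≈ 37.9 h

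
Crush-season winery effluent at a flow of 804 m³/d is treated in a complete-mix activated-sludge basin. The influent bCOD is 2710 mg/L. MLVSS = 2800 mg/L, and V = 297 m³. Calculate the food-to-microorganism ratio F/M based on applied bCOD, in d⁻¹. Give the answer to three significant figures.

F/M ≈ 2.62 d⁻¹

F/M = applied load / biomass = Q·S₀/(V·X) = 804 × 2710 / (297.0 × 2800) = 2.620 d⁻¹.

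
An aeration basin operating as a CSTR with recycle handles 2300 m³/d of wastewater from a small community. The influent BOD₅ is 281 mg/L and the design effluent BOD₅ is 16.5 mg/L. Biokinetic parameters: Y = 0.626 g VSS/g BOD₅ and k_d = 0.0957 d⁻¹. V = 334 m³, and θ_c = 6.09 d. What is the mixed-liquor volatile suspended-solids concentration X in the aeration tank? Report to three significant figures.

X ≈ 4390 mg/L

Solving the biomass balance for X: X = Y Q (S₀−S) θ_c / [V (1+k_d θ_c)] = 0.626 × 2300 × (281 − 16.5) × 6.09 / [334 × (1 + 0.0957 × 6.09)] = 4387 mg/L.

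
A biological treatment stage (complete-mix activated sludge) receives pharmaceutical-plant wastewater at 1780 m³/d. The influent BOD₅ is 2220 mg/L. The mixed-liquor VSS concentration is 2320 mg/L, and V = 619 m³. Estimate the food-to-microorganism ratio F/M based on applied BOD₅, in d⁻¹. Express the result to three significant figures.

F/M ≈ 2.75 d⁻¹

F/M = Q·S₀ / (V·X) = 1780 × 2220 / (619.0 × 2320) = 2.752 g BOD₅·(g VSS·d)⁻¹.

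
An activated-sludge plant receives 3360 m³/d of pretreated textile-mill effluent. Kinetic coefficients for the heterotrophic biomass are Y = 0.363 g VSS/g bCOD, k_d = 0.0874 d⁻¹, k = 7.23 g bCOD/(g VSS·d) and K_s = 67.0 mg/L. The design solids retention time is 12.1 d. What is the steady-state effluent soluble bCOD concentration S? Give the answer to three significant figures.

For a completely mixed reactor with recycle the Lawrence–McCarty relation gives S = K_s·(1 + k_d·θ_c) / [θ_c·(Y·k − k_d) − 1] = 67.0 × (1 + 0.0874 × 12.1) / [12.1 × (0.363 × 7.23 − 0.0874) − 1] = 137.9 / 29.70 = 4.642 mg/L.

S ≈ 4.64 mg/L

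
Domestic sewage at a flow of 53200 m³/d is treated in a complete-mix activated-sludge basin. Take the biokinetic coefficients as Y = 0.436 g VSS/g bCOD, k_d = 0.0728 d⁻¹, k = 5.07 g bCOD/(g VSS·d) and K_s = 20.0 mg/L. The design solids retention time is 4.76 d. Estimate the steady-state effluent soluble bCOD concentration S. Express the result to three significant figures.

S ≈ 2.94 mg/L

Effluent substrate depends only on kinetics and SRT: S = K_s(1 + k_d θ_c) / [θ_c(Yk − k_d) − 1] = 20.0 × (1 + 0.0728 × 4.76) / [4.76 × (0.436 × 5.07 − 0.0728) − 1] = 26.93 / 9.176 = 2.935 mg/L.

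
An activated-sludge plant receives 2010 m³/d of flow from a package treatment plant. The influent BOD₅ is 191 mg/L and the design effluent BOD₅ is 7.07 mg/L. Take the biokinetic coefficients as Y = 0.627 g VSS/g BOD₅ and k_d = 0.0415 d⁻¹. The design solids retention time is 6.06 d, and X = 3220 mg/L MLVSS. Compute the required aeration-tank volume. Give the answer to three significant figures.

Rearranging the biomass balance for a CMAS with decay, V = Y·Q·ΔS·θ_c / [X·(1+k_d θ_c)] = 0.627 × 2010 × (191 − 7.07) × 6.06 / [3220 × (1 + 0.0415 × 6.06)] = 1.4×10^6 / 4030 = 348.6 m³.

V ≈ 349 m³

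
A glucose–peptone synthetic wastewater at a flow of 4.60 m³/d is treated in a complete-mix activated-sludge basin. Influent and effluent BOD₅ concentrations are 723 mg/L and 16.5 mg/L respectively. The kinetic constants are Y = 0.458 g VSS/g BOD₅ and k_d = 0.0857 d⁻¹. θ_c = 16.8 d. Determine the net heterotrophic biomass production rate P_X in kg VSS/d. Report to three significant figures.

Y_obs = Y / (1 + k_d θ_c) = 0.458 / (1 + 0.0857 × 16.8) = 0.458 / 2.440 = 0.1877.
ΔS = 723 − 16.5 = 706.5 mg/L, so the substrate removal rate is 4.60 × 706.5/1000 = 3.250 kg BOD₅/d.
So the net sludge growth is P_X = 0.1877 × 3.250 = 0.6101 kg VSS/d.

P_X ≈ 0.610 kg VSS/d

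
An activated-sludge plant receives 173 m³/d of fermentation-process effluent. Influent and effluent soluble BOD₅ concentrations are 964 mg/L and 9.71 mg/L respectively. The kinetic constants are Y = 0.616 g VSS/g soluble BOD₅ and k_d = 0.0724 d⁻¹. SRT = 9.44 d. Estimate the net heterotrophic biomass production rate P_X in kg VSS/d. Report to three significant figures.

P_X ≈ 60.4 kg VSS/d

Y_obs = Y / (1 + k_d θ_c) = 0.616 / (1 + 0.0724 × 9.44) = 0.616 / 1.683 = 0.3659.
Q·(S₀ − S) = 173 × (964 − 9.71) × 10⁻³ = 165.1 kg/d removed.
Biomass produced: P_X = Y_obs·Q·ΔS = 0.3659 × 165.1 ≈ 60.41 kg VSS/d.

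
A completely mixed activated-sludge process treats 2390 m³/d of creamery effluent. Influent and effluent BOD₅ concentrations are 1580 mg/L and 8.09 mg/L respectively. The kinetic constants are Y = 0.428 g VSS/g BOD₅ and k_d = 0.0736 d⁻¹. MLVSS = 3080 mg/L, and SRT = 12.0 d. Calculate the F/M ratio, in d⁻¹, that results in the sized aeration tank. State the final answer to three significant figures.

F/M ≈ 0.369 d⁻¹

From the SRT design equation V = Y Q (S₀−S) θ_c / [X (1 + k_d θ_c)] = 0.428 × 2390 × (1580 − 8.09) × 12.0 / [3080 × (1 + 0.0736 × 12.0)] = 1.93×10^7 / 5800 = 3327 m³.
F/M = applied load / biomass = Q·S₀/(V·X) = 2390 × 1580 / (3327 × 3080) = 0.3686 d⁻¹.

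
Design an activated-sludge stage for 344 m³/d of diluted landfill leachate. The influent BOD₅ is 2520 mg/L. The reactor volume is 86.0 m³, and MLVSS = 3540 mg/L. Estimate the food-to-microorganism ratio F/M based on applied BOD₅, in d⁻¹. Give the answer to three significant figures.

F/M ≈ 2.85 d⁻¹

F/M = Q·S₀ / (V·X) = 344 × 2520 / (86.00 × 3540) = 2.847 g BOD₅·(g VSS·d)⁻¹.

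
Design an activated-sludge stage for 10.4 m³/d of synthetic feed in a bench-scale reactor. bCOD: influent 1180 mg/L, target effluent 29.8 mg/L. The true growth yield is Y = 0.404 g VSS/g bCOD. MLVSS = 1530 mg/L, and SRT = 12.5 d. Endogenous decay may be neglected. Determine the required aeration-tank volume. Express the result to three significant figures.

Biomass mass balance (decay neglected): V·X = Y·Q·(S₀ − S)·θ_c, so V = 0.404 × 10.4 × (1180 − 29.8) × 12.5 / 1530 = 39.48 m³.

V ≈ 39.5 m³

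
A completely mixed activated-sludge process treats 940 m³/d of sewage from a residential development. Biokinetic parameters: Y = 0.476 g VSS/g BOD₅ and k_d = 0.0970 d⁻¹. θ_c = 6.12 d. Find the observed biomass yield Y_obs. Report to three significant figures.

Y_obs ≈ 0.299 g VSS/g BOD₅

The observed yield is Y_obs = Y/(1 + k_d·θ_c) = 0.476 / (1 + 0.0970 × 6.12) = 0.476 / 1.594 = 0.2987 g VSS per g BOD₅ removed.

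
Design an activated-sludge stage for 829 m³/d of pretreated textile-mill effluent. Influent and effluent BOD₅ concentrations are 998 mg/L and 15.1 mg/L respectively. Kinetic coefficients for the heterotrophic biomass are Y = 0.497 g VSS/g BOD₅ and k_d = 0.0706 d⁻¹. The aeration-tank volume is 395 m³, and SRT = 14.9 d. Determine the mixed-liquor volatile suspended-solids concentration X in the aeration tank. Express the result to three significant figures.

From V·X·(1 + k_d·θ_c) = Y·Q·(S₀ − S)·θ_c: X = 0.497 × 829 × (998 − 15.1) × 14.9 / [395 × (1 + 0.0706 × 14.9)] = 7445 mg/L.

X ≈ 7440 mg/L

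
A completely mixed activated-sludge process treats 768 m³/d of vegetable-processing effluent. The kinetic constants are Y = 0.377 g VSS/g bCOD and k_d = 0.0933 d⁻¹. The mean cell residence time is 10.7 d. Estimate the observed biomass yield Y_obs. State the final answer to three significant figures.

Observed yield with endogenous decay: Y_obs = Y / (1 + k_d·θ_c) = 0.377 / (1 + 0.0933 × 10.7) = 0.377 / 1.998 = 0.1887 g VSS/g bCOD.

Y_obs ≈ 0.189 g VSS/g bCOD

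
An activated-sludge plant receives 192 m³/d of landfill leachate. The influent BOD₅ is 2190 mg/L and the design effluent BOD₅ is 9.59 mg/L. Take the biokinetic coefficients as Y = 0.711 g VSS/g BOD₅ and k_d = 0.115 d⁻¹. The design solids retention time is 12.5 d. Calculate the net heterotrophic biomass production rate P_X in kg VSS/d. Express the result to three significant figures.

P_X ≈ 122 kg VSS/d

Observed yield with endogenous decay: Y_obs = Y / (1 + k_d·θ_c) = 0.711 / (1 + 0.115 × 12.5) = 0.711 / 2.438 = 0.2917 g VSS/g BOD₅.
Substrate removed = Q·(S₀ − S) = 192 m³/d × (2190 − 9.59) g/m³ = 4.19×10^5 g/d = 418.6 kg/d.
Net biomass production P_X = Y_obs × Q·(S₀ − S) = 0.2917 × 418.6 = 122.1 kg VSS/d.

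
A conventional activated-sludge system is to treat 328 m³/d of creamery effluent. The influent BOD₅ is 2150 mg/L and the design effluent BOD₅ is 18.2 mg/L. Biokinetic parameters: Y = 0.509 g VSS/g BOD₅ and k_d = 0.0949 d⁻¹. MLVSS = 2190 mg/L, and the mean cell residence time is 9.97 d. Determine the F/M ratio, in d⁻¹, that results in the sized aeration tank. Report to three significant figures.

Steady-state biomass mass balance: V·X·(1 + k_d·θ_c) = Y·Q·(S₀ − S)·θ_c, so V = 0.509 × 328 × (2150 − 18.2) × 9.97 / [2190 × (1 + 0.0949 × 9.97)] = 3.55×10^6 / 4262 = 832.6 m³.
F/M = Q·S₀ / (V·X) = 328 × 2150 / (832.6 × 2190) = 0.3868 g BOD₅·(g VSS·d)⁻¹.

F/M ≈ 0.387 d⁻¹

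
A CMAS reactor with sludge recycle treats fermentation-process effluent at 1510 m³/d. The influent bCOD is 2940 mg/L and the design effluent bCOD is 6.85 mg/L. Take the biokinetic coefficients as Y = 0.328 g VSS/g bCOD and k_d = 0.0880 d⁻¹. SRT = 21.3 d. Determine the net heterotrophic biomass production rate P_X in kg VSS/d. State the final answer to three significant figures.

P_X ≈ 505 kg VSS/d

Observed yield with endogenous decay: Y_obs = Y / (1 + k_d·θ_c) = 0.328 / (1 + 0.0880 × 21.3) = 0.328 / 2.874 = 0.1141 g VSS/g bCOD.
Q·(S₀ − S) = 1510 × (2940 − 6.85) × 10⁻³ = 4429 kg/d removed.
Net biomass production P_X = Y_obs × Q·(S₀ − S) = 0.1141 × 4429 = 505.4 kg VSS/d.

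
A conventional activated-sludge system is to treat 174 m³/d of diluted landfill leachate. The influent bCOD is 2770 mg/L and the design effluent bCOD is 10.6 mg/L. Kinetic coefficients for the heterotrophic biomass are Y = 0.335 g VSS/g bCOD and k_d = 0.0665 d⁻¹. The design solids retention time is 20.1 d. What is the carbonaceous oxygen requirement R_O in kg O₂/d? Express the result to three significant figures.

R_O ≈ 382 kg O₂/d

Correct the yield for decay: Y_obs = Y/(1 + k_d θ_c) = 0.335 / (1 + 0.0665 × 20.1) = 0.335 / 2.337 = 0.1434.
Q·(S₀ − S) = 174 × (2770 − 10.6) × 10⁻³ = 480.1 kg/d removed.
Net sludge production P_X = 0.1434 × 480.1 = 68.84 kg VSS/d.
R_O = Q·(S₀ − S) − 1.42·P_X = 480.1 − 1.42 × 68.84 = 382.4 kg O₂/d.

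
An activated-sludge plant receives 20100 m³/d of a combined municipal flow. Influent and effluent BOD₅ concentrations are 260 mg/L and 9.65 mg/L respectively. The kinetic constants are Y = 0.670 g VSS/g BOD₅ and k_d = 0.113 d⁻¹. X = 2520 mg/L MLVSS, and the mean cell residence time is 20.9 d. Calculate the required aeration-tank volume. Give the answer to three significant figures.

Rearranging the biomass balance for a CMAS with decay, V = Y·Q·ΔS·θ_c / [X·(1+k_d θ_c)] = 0.670 × 20100 × (260 − 9.65) × 20.9 / [2520 × (1 + 0.113 × 20.9)] = 7.05×10^7 / 8471 = 8318 m³.

V ≈ 8320 m³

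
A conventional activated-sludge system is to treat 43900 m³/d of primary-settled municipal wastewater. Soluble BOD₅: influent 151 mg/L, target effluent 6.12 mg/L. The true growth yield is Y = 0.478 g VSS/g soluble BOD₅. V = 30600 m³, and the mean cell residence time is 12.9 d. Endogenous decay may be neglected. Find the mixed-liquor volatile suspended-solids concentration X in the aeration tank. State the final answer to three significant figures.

X = Y·Q·ΔS·θ_c / V = 0.478 × 43900 × (151 − 6.12) × 12.9 / 30600 = 1282 mg/L.

X ≈ 1280 mg/L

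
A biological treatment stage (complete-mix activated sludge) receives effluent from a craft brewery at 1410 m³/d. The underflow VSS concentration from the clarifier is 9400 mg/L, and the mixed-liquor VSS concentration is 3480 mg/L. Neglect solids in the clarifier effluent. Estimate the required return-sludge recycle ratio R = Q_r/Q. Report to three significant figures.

Solids balance on the clarifier gives (1+R)X = R·X_r, so R = X/(X_r − X) = 3480 / (9400 − 3480) = 0.5878.

R ≈ 0.588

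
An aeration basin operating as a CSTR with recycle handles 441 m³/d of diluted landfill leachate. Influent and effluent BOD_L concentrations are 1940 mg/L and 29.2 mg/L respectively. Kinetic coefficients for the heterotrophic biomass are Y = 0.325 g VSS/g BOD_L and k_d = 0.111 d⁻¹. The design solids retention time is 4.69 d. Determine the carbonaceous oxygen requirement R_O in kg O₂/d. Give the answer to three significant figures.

R_O ≈ 587 kg O₂/d

Y_obs = Y / (1 + k_d θ_c) = 0.325 / (1 + 0.111 × 4.69) = 0.325 / 1.521 = 0.2137.
Mass of BOD_L removed per day: Q(S₀ − S) = 441 × 1911 g/m³ = 842.7 kg/d.
Biomass synthesised: P_X = Y_obs × 842.7 = 180.1 kg VSS/d.
R_O = Q·ΔS − 1.42 P_X = 842.7 − 255.7 = 586.9 kg O₂/d.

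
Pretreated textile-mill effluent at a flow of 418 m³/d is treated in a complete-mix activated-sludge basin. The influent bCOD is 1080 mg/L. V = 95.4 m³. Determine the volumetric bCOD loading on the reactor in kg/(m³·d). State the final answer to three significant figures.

Applied bCOD load per unit volume = Q·S₀/V = (418 × 1080/1000)/95.40 = 4.732 kg bCOD·m⁻³·d⁻¹.

L_v ≈ 4.73 kg bCOD/(m³·d)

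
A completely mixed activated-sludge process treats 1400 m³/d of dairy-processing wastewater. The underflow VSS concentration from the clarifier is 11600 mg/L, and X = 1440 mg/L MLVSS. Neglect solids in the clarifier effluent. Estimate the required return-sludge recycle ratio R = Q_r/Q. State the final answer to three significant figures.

Mass balance around the secondary clarifier (neglecting effluent solids): R = X / (X_r − X) = 1440 / (11600 − 1440) = 0.1417.

R ≈ 0.142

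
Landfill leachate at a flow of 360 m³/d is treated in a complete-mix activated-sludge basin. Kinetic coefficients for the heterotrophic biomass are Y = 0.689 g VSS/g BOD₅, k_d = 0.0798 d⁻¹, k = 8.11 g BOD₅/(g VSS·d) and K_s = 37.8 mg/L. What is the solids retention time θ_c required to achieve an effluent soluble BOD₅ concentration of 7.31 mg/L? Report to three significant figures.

Specific growth rate at S = 7.31 mg/L: μ = YkS/(K_s+S) = 0.689·8.11·7.31/(37.8+7.31) = 0.9055 d⁻¹.
Then 1/θ_c = μ − k_d = 0.9055 − 0.0798 = 0.8257 d⁻¹, giving θ_c = 1.211 d.

θ_c ≈ 1.21 d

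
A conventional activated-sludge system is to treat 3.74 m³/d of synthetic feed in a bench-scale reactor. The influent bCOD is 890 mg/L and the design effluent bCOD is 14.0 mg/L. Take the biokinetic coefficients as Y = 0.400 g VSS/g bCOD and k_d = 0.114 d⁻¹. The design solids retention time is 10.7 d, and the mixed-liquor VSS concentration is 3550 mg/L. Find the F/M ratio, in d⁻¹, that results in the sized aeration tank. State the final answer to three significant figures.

F/M ≈ 0.527 d⁻¹

From the SRT design equation V = Y Q (S₀−S) θ_c / [X (1 + k_d θ_c)] = 0.400 × 3.74 × (890 − 14.0) × 10.7 / [3550 × (1 + 0.114 × 10.7)] = 1.4×10^4 / 7880 = 1.779 m³.
F/M = applied load / biomass = Q·S₀/(V·X) = 3.74 × 890 / (1.779 × 3550) = 0.5269 d⁻¹.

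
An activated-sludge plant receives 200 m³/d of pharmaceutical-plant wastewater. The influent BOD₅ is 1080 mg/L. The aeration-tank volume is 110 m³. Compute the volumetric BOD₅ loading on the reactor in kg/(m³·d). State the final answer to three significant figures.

L_v = Q S₀ / V = 200 × 1080 × 10⁻³ / 110.0 = 1.964 kg/(m³·d).

L_v ≈ 1.96 kg BOD₅/(m³·d)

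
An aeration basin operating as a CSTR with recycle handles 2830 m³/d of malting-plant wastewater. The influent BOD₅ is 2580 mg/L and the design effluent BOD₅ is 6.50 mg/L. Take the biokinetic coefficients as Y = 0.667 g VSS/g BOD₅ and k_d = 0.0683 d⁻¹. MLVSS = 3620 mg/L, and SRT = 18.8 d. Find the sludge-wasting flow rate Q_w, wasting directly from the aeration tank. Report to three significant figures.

Q_w ≈ 588 m³/d

From the SRT design equation V = Y Q (S₀−S) θ_c / [X (1 + k_d θ_c)] = 0.667 × 2830 × (2580 − 6.50) × 18.8 / [3620 × (1 + 0.0683 × 18.8)] = 9.13×10^7 / 8268 = 11045 m³.
With mixed-liquor wasting, θ_c = V/Q_w, so Q_w = V/θ_c = 11045/18.8 = 587.5 m³/d.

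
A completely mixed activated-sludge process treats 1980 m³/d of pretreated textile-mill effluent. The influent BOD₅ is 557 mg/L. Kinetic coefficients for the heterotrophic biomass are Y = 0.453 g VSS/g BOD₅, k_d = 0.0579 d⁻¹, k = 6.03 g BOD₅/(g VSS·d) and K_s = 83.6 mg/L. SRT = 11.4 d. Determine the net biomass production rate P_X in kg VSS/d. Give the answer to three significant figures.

For a completely mixed reactor with recycle the Lawrence–McCarty relation gives S = K_s·(1 + k_d·θ_c) / [θ_c·(Y·k − k_d) − 1] = 83.6 × (1 + 0.0579 × 11.4) / [11.4 × (0.453 × 6.03 − 0.0579) − 1] = 138.8 / 29.48 = 4.708 mg/L.
Correct the yield for decay: Y_obs = Y/(1 + k_d θ_c) = 0.453 / (1 + 0.0579 × 11.4) = 0.453 / 1.660 = 0.2729.
Substrate removed = Q·(S₀ − S) = 1980 m³/d × (557 − 4.71) g/m³ = 1.09×10^6 g/d = 1094 kg/d.
So the net sludge growth is P_X = 0.2729 × 1094 = 298.4 kg VSS/d.

P_X ≈ 298 kg VSS/d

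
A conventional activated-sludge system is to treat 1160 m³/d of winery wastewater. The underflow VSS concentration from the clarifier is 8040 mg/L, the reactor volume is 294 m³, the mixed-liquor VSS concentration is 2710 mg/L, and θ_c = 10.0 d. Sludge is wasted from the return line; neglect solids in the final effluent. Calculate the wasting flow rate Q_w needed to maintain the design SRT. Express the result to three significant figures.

Wasting from the return line (neglecting effluent solids): Q_w = V·X / (θ_c·X_r) = 294.0 × 2710 / (10.0 × 8040) = 9.910 m³/d.

Q_w ≈ 9.91 m³/d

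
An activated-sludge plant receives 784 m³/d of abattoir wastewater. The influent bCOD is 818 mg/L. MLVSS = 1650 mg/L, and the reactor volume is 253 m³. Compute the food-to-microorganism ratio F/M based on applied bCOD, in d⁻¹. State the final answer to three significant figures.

Food-to-microorganism ratio F/M = Q S₀ / (V X) = 784 × 818 / (253.0 × 1650) = 1.536 d⁻¹.

F/M ≈ 1.54 d⁻¹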